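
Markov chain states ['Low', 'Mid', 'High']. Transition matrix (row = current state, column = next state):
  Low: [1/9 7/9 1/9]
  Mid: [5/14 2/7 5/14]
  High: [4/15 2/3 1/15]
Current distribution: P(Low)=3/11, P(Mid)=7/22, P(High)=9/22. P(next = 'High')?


P(next=High) = Σᵢ P(now=i)×P(i→High)
= 3/11×1/9 + 7/22×5/14 + 9/22×1/15
= 1/33 + 5/44 + 3/110 = 113/660

P = 113/660 ≈ 0.1712


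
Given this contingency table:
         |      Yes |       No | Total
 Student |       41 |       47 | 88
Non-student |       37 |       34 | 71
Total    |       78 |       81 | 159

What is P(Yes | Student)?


P(Yes | Student) = 41/(41+47) = 41/88

P(Yes|Student) = 41/88 ≈ 46.59%


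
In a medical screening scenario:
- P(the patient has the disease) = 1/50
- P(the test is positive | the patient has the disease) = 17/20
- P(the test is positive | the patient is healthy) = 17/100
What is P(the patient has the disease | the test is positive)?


Using Bayes' theorem:
P(A|B) = P(B|A)·P(A) / P(B)

P(the test is positive) = 17/20 × 1/50 + 17/100 × 49/50
= 17/1000 + 833/5000 = 459/2500

P(the patient has the disease|the test is positive) = (17/1000) / (459/2500) = 5/54

P(the patient has the disease|the test is positive) = 5/54 ≈ 9.26%


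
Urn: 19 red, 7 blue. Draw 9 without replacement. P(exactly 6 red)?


Hypergeometric: C(19,6)×C(7,3)/C(26,9)
= 27132×35/3124550 = 4998/16445

P(X=6) = 4998/16445 ≈ 30.39%


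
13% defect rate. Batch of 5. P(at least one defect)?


P(all good) = (87/100)^5 = 4984209207/10000000000
P(≥1 defect) = 5015790793/10000000000

P = 5015790793/10000000000 ≈ 50.16%


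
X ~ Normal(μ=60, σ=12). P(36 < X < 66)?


z₁=(36-60)/12=-2.0, z₂=(66-60)/12=0.5
P = Φ(0.5) - Φ(-2.0) = 0.691462 - 0.022750 = 0.668712 ≈ 0.6687

P(36 < X < 66) ≈ 0.6687


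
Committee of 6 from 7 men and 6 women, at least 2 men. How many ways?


Count by #men:
  2M,4W: C(7,2)×C(6,4)=315
  3M,3W: C(7,3)×C(6,3)=700
  4M,2W: C(7,4)×C(6,2)=525
  5M,1W: C(7,5)×C(6,1)=126
  6M,0W: C(7,6)×C(6,0)=7
Total = 1673

1673


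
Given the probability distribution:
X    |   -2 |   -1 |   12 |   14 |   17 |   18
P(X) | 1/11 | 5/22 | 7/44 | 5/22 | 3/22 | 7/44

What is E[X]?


E[X] = Σ x·P(X=x)
= (-2)×(1/11) + (-1)×(5/22) + (12)×(7/44) + (14)×(5/22) + (17)×(3/22) + (18)×(7/44)
= 217/22

E[X] = 217/22


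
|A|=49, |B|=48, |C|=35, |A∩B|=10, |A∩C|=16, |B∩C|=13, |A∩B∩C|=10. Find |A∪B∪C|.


|A∪B∪C| = 49+48+35-10-16-13+10 = 103

|A∪B∪C| = 103


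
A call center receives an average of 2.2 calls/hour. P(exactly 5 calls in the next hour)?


Poisson(λ=2.2): P(X=5) = e^(-λ)×λ^k/k!
= e^(-2.2) × 2.2^5 / 5!
≈ 0.1108031584 × 51.53632 / 120 ≈ 0.047587

P(X=5) ≈ 0.047587 ≈ 4.76%


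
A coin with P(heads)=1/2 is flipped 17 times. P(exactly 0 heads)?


Binomial: P(X=0) = C(17,0)×p^0×(1-p)^17
= 1 × 1 × 1/131072 = 1/131072

P(X=0) = 1/131072 ≈ 0.00%


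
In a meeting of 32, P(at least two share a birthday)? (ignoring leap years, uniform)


P(all different) = Π(365-i)/365 for i=0..31
= 0.246652
P(match) = 1 - 0.246652 = 0.753348

P ≈ 0.7533 ≈ 75.33%


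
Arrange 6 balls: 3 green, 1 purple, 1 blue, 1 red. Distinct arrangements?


6!/(3!×1!×1!×1!) = 120

120


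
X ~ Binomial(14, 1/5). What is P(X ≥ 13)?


P(X ≥ 13) = Σ P(X=i) for i=13..14
P(X=13) = 56/6103515625
P(X=14) = 1/6103515625
Sum = 57/6103515625

P(X ≥ 13) = 57/6103515625 ≈ 0.00%


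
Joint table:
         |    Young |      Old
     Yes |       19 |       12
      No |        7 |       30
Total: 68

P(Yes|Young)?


P(Yes|Young) = 19/(19+7) = 19/26

P = 19/26 ≈ 73.08%


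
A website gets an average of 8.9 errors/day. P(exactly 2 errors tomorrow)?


Poisson(λ=8.9): P(X=2) = e^(-λ)×λ^k/k!
= e^(-8.9) × 8.9^2 / 2!
≈ 0.0001363889265 × 79.21 / 2 ≈ 0.005402

P(X=2) ≈ 0.005402 ≈ 0.54%


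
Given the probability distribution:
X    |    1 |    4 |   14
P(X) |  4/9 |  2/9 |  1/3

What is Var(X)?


E[X] = 6
E[X²] = 208/3
Var(X) = E[X²] - (E[X])² = 208/3 - 36 = 100/3

Var(X) = 100/3 ≈ 33.3333


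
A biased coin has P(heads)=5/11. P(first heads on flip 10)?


Geometric: P(X=10) = (1-p)^(k-1)×p = (6/11)^9×5/11 = 50388480/25937424601

P(X=10) = 50388480/25937424601 ≈ 0.19%


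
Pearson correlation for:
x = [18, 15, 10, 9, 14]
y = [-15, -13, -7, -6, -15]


n=5, Σx=66, Σy=-56, Σxy=-799, Σx²=926, Σy²=704
r = (5×(-799) - 66×(-56))/√((5×926 - 66²)(5×704 - (-56)²))
= -299/√(274×384) = -299/√105216 ≈ -299/324.3702 ≈ -0.9218

r ≈ -0.9218


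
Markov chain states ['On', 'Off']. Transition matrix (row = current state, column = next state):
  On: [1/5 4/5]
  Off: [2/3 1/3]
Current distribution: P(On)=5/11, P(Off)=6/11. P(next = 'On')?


P(next=On) = Σᵢ P(now=i)×P(i→On)
= 5/11×1/5 + 6/11×2/3
= 1/11 + 4/11 = 5/11

P = 5/11 ≈ 0.4545


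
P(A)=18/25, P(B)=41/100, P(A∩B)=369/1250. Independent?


P(A)×P(B) = 369/1250
P(A∩B) = 369/1250
Equal ✓ → Independent

Yes, independent


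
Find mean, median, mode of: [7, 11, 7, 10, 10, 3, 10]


Sorted: [3, 7, 7, 10, 10, 10, 11]
Mean = 58/7
Median = 10
Freq: {7: 2, 11: 1, 10: 3, 3: 1}
Mode: [10]

Mean=58/7, Median=10, Mode=10


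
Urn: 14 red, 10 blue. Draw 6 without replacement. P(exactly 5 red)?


Hypergeometric: C(14,5)×C(10,1)/C(24,6)
= 2002×10/134596 = 65/437

P(X=5) = 65/437 ≈ 14.87%


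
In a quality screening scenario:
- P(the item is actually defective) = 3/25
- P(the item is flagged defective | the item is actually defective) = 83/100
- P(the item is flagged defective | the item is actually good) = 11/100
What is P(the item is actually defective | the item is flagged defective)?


Using Bayes' theorem:
P(A|B) = P(B|A)·P(A) / P(B)

P(the item is flagged defective) = 83/100 × 3/25 + 11/100 × 22/25
= 249/2500 + 121/1250 = 491/2500

P(the item is actually defective|the item is flagged defective) = (249/2500) / (491/2500) = 249/491

P(the item is actually defective|the item is flagged defective) = 249/491 ≈ 50.71%


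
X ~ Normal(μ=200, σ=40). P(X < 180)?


z = (180-200)/40 = -0.5
P(Z < -0.5) = 0.3085

P(X < 180) ≈ 0.3085


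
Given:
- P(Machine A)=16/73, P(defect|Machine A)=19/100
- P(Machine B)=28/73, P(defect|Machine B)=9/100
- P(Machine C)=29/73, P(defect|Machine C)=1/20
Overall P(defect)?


P(B) = Σ P(B|Aᵢ)×P(Aᵢ)
  19/100×16/73 = 76/1825
  9/100×28/73 = 63/1825
  1/20×29/73 = 29/1460
Sum = 701/7300

P(defect) = 701/7300 ≈ 9.60%


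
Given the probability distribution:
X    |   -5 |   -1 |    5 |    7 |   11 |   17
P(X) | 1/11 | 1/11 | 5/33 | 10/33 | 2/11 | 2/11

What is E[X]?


E[X] = Σ x·P(X=x)
= (-5)×(1/11) + (-1)×(1/11) + (5)×(5/33) + (7)×(10/33) + (11)×(2/11) + (17)×(2/11)
= 245/33

E[X] = 245/33


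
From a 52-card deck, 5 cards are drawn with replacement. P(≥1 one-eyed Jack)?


P(not a one-eyed Jack) = 50/52 = 25/26
P(none in 5 draws) = (25/26)^5 = 9765625/11881376
P(≥1 one-eyed Jack) = 1 - 9765625/11881376 = 2115751/11881376

P = 2115751/11881376 ≈ 17.81%


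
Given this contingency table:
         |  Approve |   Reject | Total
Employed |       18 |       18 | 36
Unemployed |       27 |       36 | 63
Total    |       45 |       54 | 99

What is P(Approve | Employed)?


P(Approve | Employed) = 18/(18+18) = 18/36 = 1/2

P(Approve|Employed) = 1/2 ≈ 50.00%


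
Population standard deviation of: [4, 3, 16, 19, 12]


Mean = 54/5
  (4-54/5)²=1156/25
  (3-54/5)²=1521/25
  (16-54/5)²=676/25
  (19-54/5)²=1681/25
  (12-54/5)²=36/25
Σ(x-μ)² = 1014/5
σ² = (1014/5)/5 = 1014/25

σ = √(1014/25) ≈ 6.3687


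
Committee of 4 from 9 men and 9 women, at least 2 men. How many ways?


Count by #men:
  2M,2W: C(9,2)×C(9,2)=1296
  3M,1W: C(9,3)×C(9,1)=756
  4M,0W: C(9,4)×C(9,0)=126
Total = 2178

2178


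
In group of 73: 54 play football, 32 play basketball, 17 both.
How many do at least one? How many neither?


|A∪B| = 54+32-17 = 69
Neither = 73-69 = 4

At least one: 69; Neither: 4


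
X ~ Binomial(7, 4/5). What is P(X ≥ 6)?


P(X ≥ 6) = Σ P(X=i) for i=6..7
P(X=6) = 28672/78125
P(X=7) = 16384/78125
Sum = 45056/78125

P(X ≥ 6) = 45056/78125 ≈ 57.67%


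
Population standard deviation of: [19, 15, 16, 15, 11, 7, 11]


Mean = 94/7
  (19-94/7)²=1521/49
  (15-94/7)²=121/49
  (16-94/7)²=324/49
  (15-94/7)²=121/49
  (11-94/7)²=289/49
  (7-94/7)²=2025/49
  (11-94/7)²=289/49
Σ(x-μ)² = 670/7
σ² = (670/7)/7 = 670/49

σ = √(670/49) ≈ 3.6978


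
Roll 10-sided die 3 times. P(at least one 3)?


P(no 3)^3 = (9/10)^3 = 729/1000
P(≥1) = 1 - 729/1000 = 271/1000

P = 271/1000 ≈ 27.10%


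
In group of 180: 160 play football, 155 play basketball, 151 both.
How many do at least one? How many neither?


|A∪B| = 160+155-151 = 164
Neither = 180-164 = 16

At least one: 164; Neither: 16


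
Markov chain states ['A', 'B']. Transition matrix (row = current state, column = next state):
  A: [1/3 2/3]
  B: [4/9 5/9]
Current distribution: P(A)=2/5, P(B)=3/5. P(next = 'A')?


P(next=A) = Σᵢ P(now=i)×P(i→A)
= 2/5×1/3 + 3/5×4/9
= 2/15 + 4/15 = 2/5

P = 2/5 ≈ 0.4000


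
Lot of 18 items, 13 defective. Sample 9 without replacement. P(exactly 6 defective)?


Hypergeometric: C(13,6)×C(5,3)/C(18,9)
= 1716×10/48620 = 6/17

P(X=6) = 6/17 ≈ 35.29%


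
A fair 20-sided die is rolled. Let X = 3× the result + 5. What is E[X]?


E[die] = (1+20)/2 = 21/2
E[X] = 3×21/2 + 5 = 73/2

E[X] = 73/2


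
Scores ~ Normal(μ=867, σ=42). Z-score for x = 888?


z = (x - μ)/σ = (888 - 867)/42 = 0.5

z = 0.5


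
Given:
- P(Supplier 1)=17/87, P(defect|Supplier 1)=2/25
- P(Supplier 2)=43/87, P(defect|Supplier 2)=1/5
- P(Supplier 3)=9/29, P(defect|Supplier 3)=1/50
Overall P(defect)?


P(B) = Σ P(B|Aᵢ)×P(Aᵢ)
  2/25×17/87 = 34/2175
  1/5×43/87 = 43/435
  1/50×9/29 = 9/1450
Sum = 7/58

P(defect) = 7/58 ≈ 12.07%


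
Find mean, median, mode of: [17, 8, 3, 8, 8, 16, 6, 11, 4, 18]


Sorted: [3, 4, 6, 8, 8, 8, 11, 16, 17, 18]
Mean = 99/10
Median = 8
Freq: {17: 1, 8: 3, 3: 1, 16: 1, 6: 1, 11: 1, 4: 1, 18: 1}
Mode: [8]

Mean=99/10, Median=8, Mode=8


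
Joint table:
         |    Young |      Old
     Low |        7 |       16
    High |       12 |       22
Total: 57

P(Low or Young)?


P(Low∨Young) = P(Low) + P(Young) - P(Low∧Young)
= (23 + 19 - 7)/57 = 35/57

P = 35/57 ≈ 61.40%


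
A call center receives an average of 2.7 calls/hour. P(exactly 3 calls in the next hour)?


Poisson(λ=2.7): P(X=3) = e^(-λ)×λ^k/k!
= e^(-2.7) × 2.7^3 / 3!
≈ 0.06720551274 × 19.683 / 6 ≈ 0.220468

P(X=3) ≈ 0.220468 ≈ 22.05%


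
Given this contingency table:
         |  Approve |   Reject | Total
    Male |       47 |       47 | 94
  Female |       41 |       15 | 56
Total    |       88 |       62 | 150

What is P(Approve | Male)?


P(Approve | Male) = 47/(47+47) = 47/94 = 1/2

P(Approve|Male) = 1/2 ≈ 50.00%


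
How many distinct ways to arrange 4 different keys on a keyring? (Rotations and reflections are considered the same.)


Free circular arrangements: rotations and reflections both identified.
(n-1)!/2 = 3!/2 = 6/2 = 3

3


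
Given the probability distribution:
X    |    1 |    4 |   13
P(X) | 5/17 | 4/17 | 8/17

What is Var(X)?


E[X] = 125/17
E[X²] = 1421/17
Var(X) = E[X²] - (E[X])² = 1421/17 - 15625/289 = 8532/289

Var(X) = 8532/289 ≈ 29.5225


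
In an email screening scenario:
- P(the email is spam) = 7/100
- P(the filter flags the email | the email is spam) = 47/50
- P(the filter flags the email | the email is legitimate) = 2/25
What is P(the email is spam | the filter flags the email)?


Using Bayes' theorem:
P(A|B) = P(B|A)·P(A) / P(B)

P(the filter flags the email) = 47/50 × 7/100 + 2/25 × 93/100
= 329/5000 + 93/1250 = 701/5000

P(the email is spam|the filter flags the email) = (329/5000) / (701/5000) = 329/701

P(the email is spam|the filter flags the email) = 329/701 ≈ 46.93%


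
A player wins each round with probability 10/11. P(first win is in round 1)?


Geometric: P(X=1) = (1-p)^(k-1)×p = (1/11)^0×10/11 = 10/11

P(X=1) = 10/11 ≈ 90.91%


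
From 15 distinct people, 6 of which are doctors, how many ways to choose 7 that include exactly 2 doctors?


Choose 2 of the 6 doctors and 5 of the other 9 people:
C(6,2)×C(9,5) = 15×126 = 1890

1890


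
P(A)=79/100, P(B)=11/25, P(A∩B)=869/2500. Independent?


P(A)×P(B) = 869/2500
P(A∩B) = 869/2500
Equal ✓ → Independent

Yes, independent


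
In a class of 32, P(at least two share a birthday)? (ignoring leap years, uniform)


P(all different) = Π(365-i)/365 for i=0..31
= 0.246652
P(match) = 1 - 0.246652 = 0.753348

P ≈ 0.7533 ≈ 75.33%


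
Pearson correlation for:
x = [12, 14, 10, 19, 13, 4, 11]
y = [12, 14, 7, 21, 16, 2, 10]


n=7, Σx=83, Σy=82, Σxy=1135, Σx²=1107, Σy²=1190
r = (7×1135 - 83×82)/√((7×1107 - 83²)(7×1190 - 82²))
= 1139/√(860×1606) = 1139/√1381160 ≈ 1139/1175.2276 ≈ 0.9692

r ≈ 0.9692


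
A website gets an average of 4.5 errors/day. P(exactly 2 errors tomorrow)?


Poisson(λ=4.5): P(X=2) = e^(-λ)×λ^k/k!
= e^(-4.5) × 4.5^2 / 2!
≈ 0.01110899654 × 20.25 / 2 ≈ 0.112479

P(X=2) ≈ 0.112479 ≈ 11.25%


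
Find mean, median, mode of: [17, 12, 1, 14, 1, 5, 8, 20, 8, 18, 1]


Sorted: [1, 1, 1, 5, 8, 8, 12, 14, 17, 18, 20]
Mean = 105/11
Median = 8
Freq: {17: 1, 12: 1, 1: 3, 14: 1, 5: 1, 8: 2, 20: 1, 18: 1}
Mode: [1]

Mean=105/11, Median=8, Mode=1


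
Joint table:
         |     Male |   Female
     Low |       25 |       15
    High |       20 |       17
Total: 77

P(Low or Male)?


P(Low∨Male) = P(Low) + P(Male) - P(Low∧Male)
= (40 + 45 - 25)/77 = 60/77

P = 60/77 ≈ 77.92%


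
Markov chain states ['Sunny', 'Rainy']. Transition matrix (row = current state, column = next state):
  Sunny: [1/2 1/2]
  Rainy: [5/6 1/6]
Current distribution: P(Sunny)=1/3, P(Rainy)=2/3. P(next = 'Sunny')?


P(next=Sunny) = Σᵢ P(now=i)×P(i→Sunny)
= 1/3×1/2 + 2/3×5/6
= 1/6 + 5/9 = 13/18

P = 13/18 ≈ 0.7222


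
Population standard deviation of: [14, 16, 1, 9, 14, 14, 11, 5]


Mean = 84/8 = 21/2
  (14-21/2)²=49/4
  (16-21/2)²=121/4
  (1-21/2)²=361/4
  (9-21/2)²=9/4
  (14-21/2)²=49/4
  (14-21/2)²=49/4
  (11-21/2)²=1/4
  (5-21/2)²=121/4
Σ(x-μ)² = 190
σ² = 190/8 = 95/4

σ = √(95/4) ≈ 4.8734


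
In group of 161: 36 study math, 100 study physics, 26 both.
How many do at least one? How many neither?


|A∪B| = 36+100-26 = 110
Neither = 161-110 = 51

At least one: 110; Neither: 51


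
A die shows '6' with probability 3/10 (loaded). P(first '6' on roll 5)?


Geometric: P(X=5) = (1-p)^(k-1)×p = (7/10)^4×3/10 = 7203/100000

P(X=5) = 7203/100000 ≈ 7.20%


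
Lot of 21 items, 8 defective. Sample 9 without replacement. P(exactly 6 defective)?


Hypergeometric: C(8,6)×C(13,3)/C(21,9)
= 28×286/293930 = 44/1615

P(X=6) = 44/1615 ≈ 2.72%


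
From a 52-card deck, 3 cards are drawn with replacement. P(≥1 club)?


P(not a club) = 39/52 = 3/4
P(none in 3 draws) = (3/4)^3 = 27/64
P(≥1 club) = 1 - 27/64 = 37/64

P = 37/64 ≈ 57.81%


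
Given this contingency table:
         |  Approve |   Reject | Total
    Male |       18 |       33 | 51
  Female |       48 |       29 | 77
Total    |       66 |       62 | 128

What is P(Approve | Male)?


P(Approve | Male) = 18/(18+33) = 18/51 = 6/17

P(Approve|Male) = 6/17 ≈ 35.29%


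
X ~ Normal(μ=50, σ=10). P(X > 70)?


z = (70-50)/10 = 2.0
P(X > 70) = 1 - P(Z ≤ 2.0) = 1 - 0.9772 = 0.0228

P(X > 70) ≈ 0.0228


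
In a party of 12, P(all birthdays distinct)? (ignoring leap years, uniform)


P(all different) = Π(365-i)/365 for i=0..11
= (365/365)×(364/365)×...×(354/365)
= 0.832975

P ≈ 0.8330 ≈ 83.30%


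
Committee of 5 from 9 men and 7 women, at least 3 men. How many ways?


Count by #men:
  3M,2W: C(9,3)×C(7,2)=1764
  4M,1W: C(9,4)×C(7,1)=882
  5M,0W: C(9,5)×C(7,0)=126
Total = 2772

2772


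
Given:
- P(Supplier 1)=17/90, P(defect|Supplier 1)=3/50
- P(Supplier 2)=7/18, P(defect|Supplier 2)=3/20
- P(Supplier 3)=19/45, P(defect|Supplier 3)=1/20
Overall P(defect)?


P(B) = Σ P(B|Aᵢ)×P(Aᵢ)
  3/50×17/90 = 17/1500
  3/20×7/18 = 7/120
  1/20×19/45 = 19/900
Sum = 817/9000

P(defect) = 817/9000 ≈ 9.08%


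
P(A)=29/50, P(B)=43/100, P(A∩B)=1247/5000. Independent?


P(A)×P(B) = 1247/5000
P(A∩B) = 1247/5000
Equal ✓ → Independent

Yes, independent


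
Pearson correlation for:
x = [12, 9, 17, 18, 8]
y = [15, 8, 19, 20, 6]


n=5, Σx=64, Σy=68, Σxy=983, Σx²=902, Σy²=1086
r = (5×983 - 64×68)/√((5×902 - 64²)(5×1086 - 68²))
= 563/√(414×806) = 563/√333684 ≈ 563/577.6539 ≈ 0.9746

r ≈ 0.9746


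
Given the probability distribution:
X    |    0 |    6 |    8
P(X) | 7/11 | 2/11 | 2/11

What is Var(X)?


E[X] = 28/11
E[X²] = 200/11
Var(X) = E[X²] - (E[X])² = 200/11 - 784/121 = 1416/121

Var(X) = 1416/121 ≈ 11.7025


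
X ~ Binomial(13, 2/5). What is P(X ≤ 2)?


P(X ≤ 2) = Σ P(X=i) for i=0..2
P(X=0) = 1594323/1220703125
P(X=1) = 13817466/1220703125
P(X=2) = 55269864/1220703125
Sum = 70681653/1220703125

P(X ≤ 2) = 70681653/1220703125 ≈ 5.79%


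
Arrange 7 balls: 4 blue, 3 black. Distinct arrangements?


7!/(4!×3!) = 35

35


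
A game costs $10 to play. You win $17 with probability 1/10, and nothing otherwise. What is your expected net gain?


E[gain] = (17-10)×1/10 + (-10)×9/10
= 7/10 - 9 = -83/10

Expected net gain = $-83/10 ≈ $-8.30


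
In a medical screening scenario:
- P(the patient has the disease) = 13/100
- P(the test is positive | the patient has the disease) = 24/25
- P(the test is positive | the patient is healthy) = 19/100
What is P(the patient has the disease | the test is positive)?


Using Bayes' theorem:
P(A|B) = P(B|A)·P(A) / P(B)

P(the test is positive) = 24/25 × 13/100 + 19/100 × 87/100
= 78/625 + 1653/10000 = 2901/10000

P(the patient has the disease|the test is positive) = (78/625) / (2901/10000) = 416/967

P(the patient has the disease|the test is positive) = 416/967 ≈ 43.02%


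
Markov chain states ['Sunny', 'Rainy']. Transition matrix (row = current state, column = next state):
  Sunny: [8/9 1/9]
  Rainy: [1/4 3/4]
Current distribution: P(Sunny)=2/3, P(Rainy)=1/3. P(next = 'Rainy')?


P(next=Rainy) = Σᵢ P(now=i)×P(i→Rainy)
= 2/3×1/9 + 1/3×3/4
= 2/27 + 1/4 = 35/108

P = 35/108 ≈ 0.3241


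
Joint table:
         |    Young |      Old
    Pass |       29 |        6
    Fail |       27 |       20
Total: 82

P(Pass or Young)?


P(Pass∨Young) = P(Pass) + P(Young) - P(Pass∧Young)
= (35 + 56 - 29)/82 = 62/82 = 31/41

P = 31/41 ≈ 75.61%


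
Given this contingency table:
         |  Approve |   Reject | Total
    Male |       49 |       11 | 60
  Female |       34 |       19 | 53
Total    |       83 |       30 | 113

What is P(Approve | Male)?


P(Approve | Male) = 49/(49+11) = 49/60

P(Approve|Male) = 49/60 ≈ 81.67%


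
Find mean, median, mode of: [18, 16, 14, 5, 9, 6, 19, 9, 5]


Sorted: [5, 5, 6, 9, 9, 14, 16, 18, 19]
Mean = 101/9
Median = 9
Freq: {18: 1, 16: 1, 14: 1, 5: 2, 9: 2, 6: 1, 19: 1}
Mode: [5, 9]

Mean=101/9, Median=9, Mode=[5, 9]


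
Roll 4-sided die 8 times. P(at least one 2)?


P(no 2)^8 = (3/4)^8 = 6561/65536
P(≥1) = 1 - 6561/65536 = 58975/65536

P = 58975/65536 ≈ 89.99%


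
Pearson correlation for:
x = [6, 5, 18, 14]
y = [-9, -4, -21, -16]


n=4, Σx=43, Σy=-50, Σxy=-676, Σx²=581, Σy²=794
r = (4×(-676) - 43×(-50))/√((4×581 - 43²)(4×794 - (-50)²))
= -554/√(475×676) = -554/√321100 ≈ -554/566.6569 ≈ -0.9777

r ≈ -0.9777


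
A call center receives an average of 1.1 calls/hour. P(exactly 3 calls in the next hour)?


Poisson(λ=1.1): P(X=3) = e^(-λ)×λ^k/k!
= e^(-1.1) × 1.1^3 / 3!
≈ 0.3328710837 × 1.331 / 6 ≈ 0.073842

P(X=3) ≈ 0.073842 ≈ 7.38%


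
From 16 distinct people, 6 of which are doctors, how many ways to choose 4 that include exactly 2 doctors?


Choose 2 of the 6 doctors and 2 of the other 10 people:
C(6,2)×C(10,2) = 15×45 = 675

675


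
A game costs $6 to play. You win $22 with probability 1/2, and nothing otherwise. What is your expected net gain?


E[gain] = (22-6)×1/2 + (-6)×1/2
= 8 - 3 = 5

Expected net gain = $5 ≈ $5.00


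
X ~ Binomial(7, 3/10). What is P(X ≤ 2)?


P(X ≤ 2) = Σ P(X=i) for i=0..2
P(X=0) = 823543/10000000
P(X=1) = 2470629/10000000
P(X=2) = 3176523/10000000
Sum = 1294139/2000000

P(X ≤ 2) = 1294139/2000000 ≈ 64.71%


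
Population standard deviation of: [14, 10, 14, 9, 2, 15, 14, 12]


Mean = 90/8 = 45/4
  (14-45/4)²=121/16
  (10-45/4)²=25/16
  (14-45/4)²=121/16
  (9-45/4)²=81/16
  (2-45/4)²=1369/16
  (15-45/4)²=225/16
  (14-45/4)²=121/16
  (12-45/4)²=9/16
Σ(x-μ)² = 259/2
σ² = (259/2)/8 = 259/16

σ = √(259/16) ≈ 4.0234


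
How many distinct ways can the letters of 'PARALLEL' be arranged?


Letters: 8, freq: {'P': 1, 'A': 2, 'R': 1, 'L': 3, 'E': 1}
8!/(1!×2!×1!×3!×1!) = 40320/12 = 3360

3360


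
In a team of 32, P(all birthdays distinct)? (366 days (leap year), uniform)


P(all different) = Π(366-i)/366 for i=0..31
= (366/366)×(365/366)×...×(335/366)
= 0.247626

P ≈ 0.2476 ≈ 24.76%


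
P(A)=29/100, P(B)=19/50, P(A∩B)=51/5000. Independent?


P(A)×P(B) = 551/5000
P(A∩B) = 51/5000
Not equal → NOT independent

No, not independent


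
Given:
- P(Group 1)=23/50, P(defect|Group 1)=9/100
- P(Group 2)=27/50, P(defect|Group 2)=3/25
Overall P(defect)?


P(B) = Σ P(B|Aᵢ)×P(Aᵢ)
  9/100×23/50 = 207/5000
  3/25×27/50 = 81/1250
Sum = 531/5000

P(defect) = 531/5000 ≈ 10.62%


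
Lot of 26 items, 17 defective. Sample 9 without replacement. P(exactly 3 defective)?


Hypergeometric: C(17,3)×C(9,6)/C(26,9)
= 680×84/3124550 = 5712/312455

P(X=3) = 5712/312455 ≈ 1.83%


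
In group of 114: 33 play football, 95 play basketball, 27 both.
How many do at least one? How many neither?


|A∪B| = 33+95-27 = 101
Neither = 114-101 = 13

At least one: 101; Neither: 13


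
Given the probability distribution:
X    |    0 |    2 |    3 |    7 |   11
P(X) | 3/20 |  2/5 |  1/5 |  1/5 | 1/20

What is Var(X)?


E[X] = 67/20
E[X²] = 77/4
Var(X) = E[X²] - (E[X])² = 77/4 - 4489/400 = 3211/400

Var(X) = 3211/400 ≈ 8.0275


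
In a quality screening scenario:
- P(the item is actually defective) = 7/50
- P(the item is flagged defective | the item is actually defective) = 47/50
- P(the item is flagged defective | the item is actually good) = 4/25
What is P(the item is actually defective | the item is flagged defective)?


Using Bayes' theorem:
P(A|B) = P(B|A)·P(A) / P(B)

P(the item is flagged defective) = 47/50 × 7/50 + 4/25 × 43/50
= 329/2500 + 86/625 = 673/2500

P(the item is actually defective|the item is flagged defective) = (329/2500) / (673/2500) = 329/673

P(the item is actually defective|the item is flagged defective) = 329/673 ≈ 48.89%


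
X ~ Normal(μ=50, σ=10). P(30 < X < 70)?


z₁=(30-50)/10=-2.0, z₂=(70-50)/10=2.0
P = Φ(2.0) - Φ(-2.0) = 0.977250 - 0.022750 = 0.954500 ≈ 0.9545

P(30 < X < 70) ≈ 0.9545


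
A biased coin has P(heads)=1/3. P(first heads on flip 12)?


Geometric: P(X=12) = (1-p)^(k-1)×p = (2/3)^11×1/3 = 2048/531441

P(X=12) = 2048/531441 ≈ 0.39%


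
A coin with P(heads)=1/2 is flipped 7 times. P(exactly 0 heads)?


Binomial: P(X=0) = C(7,0)×p^0×(1-p)^7
= 1 × 1 × 1/128 = 1/128

P(X=0) = 1/128 ≈ 0.78%


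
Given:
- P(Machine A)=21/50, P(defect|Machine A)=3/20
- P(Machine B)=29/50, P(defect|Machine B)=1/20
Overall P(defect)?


P(B) = Σ P(B|Aᵢ)×P(Aᵢ)
  3/20×21/50 = 63/1000
  1/20×29/50 = 29/1000
Sum = 23/250

P(defect) = 23/250 ≈ 9.20%


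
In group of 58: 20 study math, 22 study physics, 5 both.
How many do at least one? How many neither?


|A∪B| = 20+22-5 = 37
Neither = 58-37 = 21

At least one: 37; Neither: 21


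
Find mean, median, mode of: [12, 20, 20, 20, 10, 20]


Sorted: [10, 12, 20, 20, 20, 20]
Mean = 102/6 = 17
Median = 20
Freq: {12: 1, 20: 4, 10: 1}
Mode: [20]

Mean=17, Median=20, Mode=20


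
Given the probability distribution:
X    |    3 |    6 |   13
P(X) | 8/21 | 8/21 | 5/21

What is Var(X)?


E[X] = 137/21
E[X²] = 1205/21
Var(X) = E[X²] - (E[X])² = 1205/21 - 18769/441 = 6536/441

Var(X) = 6536/441 ≈ 14.8209


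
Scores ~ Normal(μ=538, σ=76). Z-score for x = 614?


z = (x - μ)/σ = (614 - 538)/76 = 1.0

z = 1.0


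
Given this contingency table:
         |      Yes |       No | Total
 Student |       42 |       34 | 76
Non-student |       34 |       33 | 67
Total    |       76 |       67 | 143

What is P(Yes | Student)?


P(Yes | Student) = 42/(42+34) = 42/76 = 21/38

P(Yes|Student) = 21/38 ≈ 55.26%


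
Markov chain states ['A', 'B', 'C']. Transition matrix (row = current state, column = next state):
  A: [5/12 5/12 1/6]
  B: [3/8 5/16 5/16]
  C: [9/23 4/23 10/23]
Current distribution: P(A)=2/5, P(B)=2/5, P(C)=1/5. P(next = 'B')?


P(next=B) = Σᵢ P(now=i)×P(i→B)
= 2/5×5/12 + 2/5×5/16 + 1/5×4/23
= 1/6 + 1/8 + 4/115 = 901/2760

P = 901/2760 ≈ 0.3264


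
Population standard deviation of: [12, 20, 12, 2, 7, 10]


Mean = 63/6 = 21/2
  (12-21/2)²=9/4
  (20-21/2)²=361/4
  (12-21/2)²=9/4
  (2-21/2)²=289/4
  (7-21/2)²=49/4
  (10-21/2)²=1/4
Σ(x-μ)² = 359/2
σ² = (359/2)/6 = 359/12

σ = √(359/12) ≈ 5.4696


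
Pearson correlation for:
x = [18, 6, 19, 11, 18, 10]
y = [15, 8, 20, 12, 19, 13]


n=6, Σx=82, Σy=87, Σxy=1302, Σx²=1266, Σy²=1363
r = (6×1302 - 82×87)/√((6×1266 - 82²)(6×1363 - 87²))
= 678/√(872×609) = 678/√531048 ≈ 678/728.7304 ≈ 0.9304

r ≈ 0.9304


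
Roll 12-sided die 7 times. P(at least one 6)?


P(no 6)^7 = (11/12)^7 = 19487171/35831808
P(≥1) = 1 - 19487171/35831808 = 16344637/35831808

P = 16344637/35831808 ≈ 45.61%


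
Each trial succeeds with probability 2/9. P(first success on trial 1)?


Geometric: P(X=1) = (1-p)^(k-1)×p = (7/9)^0×2/9 = 2/9

P(X=1) = 2/9 ≈ 22.22%


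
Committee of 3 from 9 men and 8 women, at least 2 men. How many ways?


Count by #men:
  2M,1W: C(9,2)×C(8,1)=288
  3M,0W: C(9,3)×C(8,0)=84
Total = 372

372


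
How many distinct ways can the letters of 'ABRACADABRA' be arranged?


Letters: 11, freq: {'A': 5, 'B': 2, 'R': 2, 'C': 1, 'D': 1}
11!/(5!×2!×2!×1!×1!) = 39916800/480 = 83160

83160


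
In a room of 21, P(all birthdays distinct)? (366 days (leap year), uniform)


P(all different) = Π(366-i)/366 for i=0..20
= (366/366)×(365/366)×...×(346/366)
= 0.557221

P ≈ 0.5572 ≈ 55.72%


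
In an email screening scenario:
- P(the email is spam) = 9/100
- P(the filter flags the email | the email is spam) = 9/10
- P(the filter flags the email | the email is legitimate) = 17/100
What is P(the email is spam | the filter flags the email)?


Using Bayes' theorem:
P(A|B) = P(B|A)·P(A) / P(B)

P(the filter flags the email) = 9/10 × 9/100 + 17/100 × 91/100
= 81/1000 + 1547/10000 = 2357/10000

P(the email is spam|the filter flags the email) = (81/1000) / (2357/10000) = 810/2357

P(the email is spam|the filter flags the email) = 810/2357 ≈ 34.37%


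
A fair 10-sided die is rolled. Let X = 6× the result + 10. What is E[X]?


E[die] = (1+10)/2 = 11/2
E[X] = 6×11/2 + 10 = 43

E[X] = 43


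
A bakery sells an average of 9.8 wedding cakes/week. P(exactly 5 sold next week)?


Poisson(λ=9.8): P(X=5) = e^(-λ)×λ^k/k!
= e^(-9.8) × 9.8^5 / 5!
≈ 5.545159943e-05 × 90392.07968 / 120 ≈ 0.041770

P(X=5) ≈ 0.041770 ≈ 4.18%


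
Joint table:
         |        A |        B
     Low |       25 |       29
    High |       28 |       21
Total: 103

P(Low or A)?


P(Low∨A) = P(Low) + P(A) - P(Low∧A)
= (54 + 53 - 25)/103 = 82/103

P = 82/103 ≈ 79.61%


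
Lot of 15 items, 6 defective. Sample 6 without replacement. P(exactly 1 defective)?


Hypergeometric: C(6,1)×C(9,5)/C(15,6)
= 6×126/5005 = 108/715

P(X=1) = 108/715 ≈ 15.10%


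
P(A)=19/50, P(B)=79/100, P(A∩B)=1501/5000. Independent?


P(A)×P(B) = 1501/5000
P(A∩B) = 1501/5000
Equal ✓ → Independent

Yes, independent


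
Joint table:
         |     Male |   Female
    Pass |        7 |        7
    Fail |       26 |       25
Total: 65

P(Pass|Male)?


P(Pass|Male) = 7/(7+26) = 7/33

P = 7/33 ≈ 21.21%


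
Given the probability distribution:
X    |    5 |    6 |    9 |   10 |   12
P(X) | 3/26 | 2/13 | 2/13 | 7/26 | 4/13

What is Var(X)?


E[X] = 241/26
E[X²] = 2395/26
Var(X) = E[X²] - (E[X])² = 2395/26 - 58081/676 = 4189/676

Var(X) = 4189/676 ≈ 6.1967


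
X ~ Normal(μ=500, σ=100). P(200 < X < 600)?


z₁=(200-500)/100=-3.0, z₂=(600-500)/100=1.0
P = Φ(1.0) - Φ(-3.0) = 0.841345 - 0.001350 = 0.839995 ≈ 0.8400

P(200 < X < 600) ≈ 0.8400


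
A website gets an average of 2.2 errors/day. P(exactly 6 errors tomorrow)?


Poisson(λ=2.2): P(X=6) = e^(-λ)×λ^k/k!
= e^(-2.2) × 2.2^6 / 6!
≈ 0.1108031584 × 113.379904 / 720 ≈ 0.017448

P(X=6) ≈ 0.017448 ≈ 1.74%


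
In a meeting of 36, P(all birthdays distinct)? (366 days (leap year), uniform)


P(all different) = Π(366-i)/366 for i=0..35
= (366/366)×(365/366)×...×(331/366)
= 0.168667

P ≈ 0.1687 ≈ 16.87%


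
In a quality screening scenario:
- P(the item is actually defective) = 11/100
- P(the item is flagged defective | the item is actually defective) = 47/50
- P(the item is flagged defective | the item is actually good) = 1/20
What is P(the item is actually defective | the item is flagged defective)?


Using Bayes' theorem:
P(A|B) = P(B|A)·P(A) / P(B)

P(the item is flagged defective) = 47/50 × 11/100 + 1/20 × 89/100
= 517/5000 + 89/2000 = 1479/10000

P(the item is actually defective|the item is flagged defective) = (517/5000) / (1479/10000) = 1034/1479

P(the item is actually defective|the item is flagged defective) = 1034/1479 ≈ 69.91%


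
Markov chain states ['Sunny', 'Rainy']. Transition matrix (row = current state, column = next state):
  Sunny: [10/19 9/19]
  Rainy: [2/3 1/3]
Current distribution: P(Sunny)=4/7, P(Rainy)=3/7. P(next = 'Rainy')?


P(next=Rainy) = Σᵢ P(now=i)×P(i→Rainy)
= 4/7×9/19 + 3/7×1/3
= 36/133 + 1/7 = 55/133

P = 55/133 ≈ 0.4135


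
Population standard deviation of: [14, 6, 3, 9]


Mean = 32/4 = 8
  (14-8)²=36
  (6-8)²=4
  (3-8)²=25
  (9-8)²=1
Σ(x-μ)² = 66
σ² = 66/4 = 33/2

σ = √(33/2) ≈ 4.0620


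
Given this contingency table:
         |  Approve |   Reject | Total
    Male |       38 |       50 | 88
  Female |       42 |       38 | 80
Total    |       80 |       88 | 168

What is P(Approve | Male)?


P(Approve | Male) = 38/(38+50) = 38/88 = 19/44

P(Approve|Male) = 19/44 ≈ 43.18%


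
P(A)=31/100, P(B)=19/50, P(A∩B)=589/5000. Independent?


P(A)×P(B) = 589/5000
P(A∩B) = 589/5000
Equal ✓ → Independent

Yes, independent


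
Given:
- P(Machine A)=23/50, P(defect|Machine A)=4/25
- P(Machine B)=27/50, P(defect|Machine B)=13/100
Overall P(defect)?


P(B) = Σ P(B|Aᵢ)×P(Aᵢ)
  4/25×23/50 = 46/625
  13/100×27/50 = 351/5000
Sum = 719/5000

P(defect) = 719/5000 ≈ 14.38%


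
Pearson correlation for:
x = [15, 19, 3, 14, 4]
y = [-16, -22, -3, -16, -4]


n=5, Σx=55, Σy=-61, Σxy=-907, Σx²=807, Σy²=1021
r = (5×(-907) - 55×(-61))/√((5×807 - 55²)(5×1021 - (-61)²))
= -1180/√(1010×1384) = -1180/√1397840 ≈ -1180/1182.3028 ≈ -0.9981

r ≈ -0.9981


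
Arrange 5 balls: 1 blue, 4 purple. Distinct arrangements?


5!/(1!×4!) = 5

5


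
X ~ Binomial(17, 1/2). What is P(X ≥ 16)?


P(X ≥ 16) = Σ P(X=i) for i=16..17
P(X=16) = 17/131072
P(X=17) = 1/131072
Sum = 9/65536

P(X ≥ 16) = 9/65536 ≈ 0.01%


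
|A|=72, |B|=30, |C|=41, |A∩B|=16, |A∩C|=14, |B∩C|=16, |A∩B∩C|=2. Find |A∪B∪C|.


|A∪B∪C| = 72+30+41-16-14-16+2 = 99

|A∪B∪C| = 99


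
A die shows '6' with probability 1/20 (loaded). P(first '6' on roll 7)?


Geometric: P(X=7) = (1-p)^(k-1)×p = (19/20)^6×1/20 = 47045881/1280000000

P(X=7) = 47045881/1280000000 ≈ 3.68%


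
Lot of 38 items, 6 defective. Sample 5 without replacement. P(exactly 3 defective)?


Hypergeometric: C(6,3)×C(32,2)/C(38,5)
= 20×496/501942 = 4960/250971

P(X=3) = 4960/250971 ≈ 1.98%


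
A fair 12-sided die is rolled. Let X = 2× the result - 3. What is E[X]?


E[die] = (1+12)/2 = 13/2
E[X] = 2×13/2 - 3 = 10

E[X] = 10


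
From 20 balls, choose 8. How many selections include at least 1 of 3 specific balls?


Complement: C(20,8) - C(17,8) = 125970 - 24310 = 101660

101660


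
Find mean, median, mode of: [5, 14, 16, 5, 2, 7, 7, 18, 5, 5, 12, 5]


Sorted: [2, 5, 5, 5, 5, 5, 7, 7, 12, 14, 16, 18]
Mean = 101/12
Median = 6
Freq: {5: 5, 14: 1, 16: 1, 2: 1, 7: 2, 18: 1, 12: 1}
Mode: [5]

Mean=101/12, Median=6, Mode=5


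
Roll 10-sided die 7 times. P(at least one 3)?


P(no 3)^7 = (9/10)^7 = 4782969/10000000
P(≥1) = 1 - 4782969/10000000 = 5217031/10000000

P = 5217031/10000000 ≈ 52.17%


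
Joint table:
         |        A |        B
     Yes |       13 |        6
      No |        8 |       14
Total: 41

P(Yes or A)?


P(Yes∨A) = P(Yes) + P(A) - P(Yes∧A)
= (19 + 21 - 13)/41 = 27/41

P = 27/41 ≈ 65.85%


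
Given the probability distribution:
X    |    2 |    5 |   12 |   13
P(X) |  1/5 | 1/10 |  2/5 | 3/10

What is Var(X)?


E[X] = 48/5
E[X²] = 558/5
Var(X) = E[X²] - (E[X])² = 558/5 - 2304/25 = 486/25

Var(X) = 486/25 ≈ 19.4400


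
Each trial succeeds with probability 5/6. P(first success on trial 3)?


Geometric: P(X=3) = (1-p)^(k-1)×p = (1/6)^2×5/6 = 5/216

P(X=3) = 5/216 ≈ 2.31%


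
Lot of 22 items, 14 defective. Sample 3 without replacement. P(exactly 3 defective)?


Hypergeometric: C(14,3)×C(8,0)/C(22,3)
= 364×1/1540 = 13/55

P(X=3) = 13/55 ≈ 23.64%


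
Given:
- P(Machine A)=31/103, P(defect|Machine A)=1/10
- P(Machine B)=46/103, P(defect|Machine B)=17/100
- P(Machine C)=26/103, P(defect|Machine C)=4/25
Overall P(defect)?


P(B) = Σ P(B|Aᵢ)×P(Aᵢ)
  1/10×31/103 = 31/1030
  17/100×46/103 = 391/5150
  4/25×26/103 = 104/2575
Sum = 377/2575

P(defect) = 377/2575 ≈ 14.64%


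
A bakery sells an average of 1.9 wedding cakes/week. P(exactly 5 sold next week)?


Poisson(λ=1.9): P(X=5) = e^(-λ)×λ^k/k!
= e^(-1.9) × 1.9^5 / 5!
≈ 0.1495686192 × 24.76099 / 120 ≈ 0.030862

P(X=5) ≈ 0.030862 ≈ 3.09%


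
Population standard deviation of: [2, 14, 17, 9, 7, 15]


Mean = 64/6 = 32/3
  (2-32/3)²=676/9
  (14-32/3)²=100/9
  (17-32/3)²=361/9
  (9-32/3)²=25/9
  (7-32/3)²=121/9
  (15-32/3)²=169/9
Σ(x-μ)² = 484/3
σ² = (484/3)/6 = 242/9

σ = √(242/9) ≈ 5.1854


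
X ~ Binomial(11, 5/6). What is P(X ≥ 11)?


P(X ≥ 11) = Σ P(X=i) for i=11..11
P(X=11) = 48828125/362797056
Sum = 48828125/362797056

P(X ≥ 11) = 48828125/362797056 ≈ 13.46%


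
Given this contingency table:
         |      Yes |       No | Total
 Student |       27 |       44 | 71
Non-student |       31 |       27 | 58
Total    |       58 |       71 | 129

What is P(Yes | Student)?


P(Yes | Student) = 27/(27+44) = 27/71

P(Yes|Student) = 27/71 ≈ 38.03%


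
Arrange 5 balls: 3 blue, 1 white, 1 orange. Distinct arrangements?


5!/(3!×1!×1!) = 20

20


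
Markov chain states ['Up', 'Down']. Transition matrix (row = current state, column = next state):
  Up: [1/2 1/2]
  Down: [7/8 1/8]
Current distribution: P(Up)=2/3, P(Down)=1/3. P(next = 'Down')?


P(next=Down) = Σᵢ P(now=i)×P(i→Down)
= 2/3×1/2 + 1/3×1/8
= 1/3 + 1/24 = 3/8

P = 3/8 ≈ 0.3750


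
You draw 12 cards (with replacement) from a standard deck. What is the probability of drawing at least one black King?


P(not a black King) = 50/52 = 25/26
P(none in 12 draws) = (25/26)^12 = 59604644775390625/95428956661682176
P(≥1 black King) = 1 - 59604644775390625/95428956661682176 = 35824311886291551/95428956661682176

P = 35824311886291551/95428956661682176 ≈ 37.54%


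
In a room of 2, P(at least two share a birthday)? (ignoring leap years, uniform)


P(all different) = Π(365-i)/365 for i=0..1
= 0.997260
P(match) = 1 - 0.997260 = 0.002740

P ≈ 0.0027 ≈ 0.27%


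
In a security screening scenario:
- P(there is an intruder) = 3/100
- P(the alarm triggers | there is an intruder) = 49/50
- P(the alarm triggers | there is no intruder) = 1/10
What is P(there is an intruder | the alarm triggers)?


Using Bayes' theorem:
P(A|B) = P(B|A)·P(A) / P(B)

P(the alarm triggers) = 49/50 × 3/100 + 1/10 × 97/100
= 147/5000 + 97/1000 = 79/625

P(there is an intruder|the alarm triggers) = (147/5000) / (79/625) = 147/632

P(there is an intruder|the alarm triggers) = 147/632 ≈ 23.26%


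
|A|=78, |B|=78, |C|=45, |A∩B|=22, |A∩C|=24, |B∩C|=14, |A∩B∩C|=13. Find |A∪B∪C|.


|A∪B∪C| = 78+78+45-22-24-14+13 = 154

|A∪B∪C| = 154


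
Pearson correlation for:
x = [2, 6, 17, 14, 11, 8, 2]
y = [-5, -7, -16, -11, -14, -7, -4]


n=7, Σx=60, Σy=-64, Σxy=-696, Σx²=714, Σy²=712
r = (7×(-696) - 60×(-64))/√((7×714 - 60²)(7×712 - (-64)²))
= -1032/√(1398×888) = -1032/√1241424 ≈ -1032/1114.1921 ≈ -0.9262

r ≈ -0.9262


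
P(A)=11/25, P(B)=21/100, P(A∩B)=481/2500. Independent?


P(A)×P(B) = 231/2500
P(A∩B) = 481/2500
Not equal → NOT independent

No, not independent


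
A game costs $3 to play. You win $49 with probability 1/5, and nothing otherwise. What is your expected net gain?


E[gain] = (49-3)×1/5 + (-3)×4/5
= 46/5 - 12/5 = 34/5

Expected net gain = $34/5 ≈ $6.80


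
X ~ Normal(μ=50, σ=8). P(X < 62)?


z = (62-50)/8 = 1.5
P(Z < 1.5) = 0.9332

P(X < 62) ≈ 0.9332


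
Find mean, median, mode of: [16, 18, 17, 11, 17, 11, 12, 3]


Sorted: [3, 11, 11, 12, 16, 17, 17, 18]
Mean = 105/8
Median = 14
Freq: {16: 1, 18: 1, 17: 2, 11: 2, 12: 1, 3: 1}
Mode: [11, 17]

Mean=105/8, Median=14, Mode=[11, 17]


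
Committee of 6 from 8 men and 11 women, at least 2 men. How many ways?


Count by #men:
  2M,4W: C(8,2)×C(11,4)=9240
  3M,3W: C(8,3)×C(11,3)=9240
  4M,2W: C(8,4)×C(11,2)=3850
  5M,1W: C(8,5)×C(11,1)=616
  6M,0W: C(8,6)×C(11,0)=28
Total = 22974

22974


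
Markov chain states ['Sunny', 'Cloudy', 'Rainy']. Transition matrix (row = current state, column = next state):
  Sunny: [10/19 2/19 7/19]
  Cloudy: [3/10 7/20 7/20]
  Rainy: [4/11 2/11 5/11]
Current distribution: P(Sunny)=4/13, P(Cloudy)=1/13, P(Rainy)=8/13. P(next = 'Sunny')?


P(next=Sunny) = Σᵢ P(now=i)×P(i→Sunny)
= 4/13×10/19 + 1/13×3/10 + 8/13×4/11
= 40/247 + 3/130 + 32/143 = 11107/27170

P = 11107/27170 ≈ 0.4088


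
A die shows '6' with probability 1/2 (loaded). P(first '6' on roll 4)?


Geometric: P(X=4) = (1-p)^(k-1)×p = (1/2)^3×1/2 = 1/16

P(X=4) = 1/16 ≈ 6.25%


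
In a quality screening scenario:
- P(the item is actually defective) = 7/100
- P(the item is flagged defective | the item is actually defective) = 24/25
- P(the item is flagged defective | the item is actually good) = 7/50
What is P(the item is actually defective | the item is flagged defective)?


Using Bayes' theorem:
P(A|B) = P(B|A)·P(A) / P(B)

P(the item is flagged defective) = 24/25 × 7/100 + 7/50 × 93/100
= 42/625 + 651/5000 = 987/5000

P(the item is actually defective|the item is flagged defective) = (42/625) / (987/5000) = 16/47

P(the item is actually defective|the item is flagged defective) = 16/47 ≈ 34.04%
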